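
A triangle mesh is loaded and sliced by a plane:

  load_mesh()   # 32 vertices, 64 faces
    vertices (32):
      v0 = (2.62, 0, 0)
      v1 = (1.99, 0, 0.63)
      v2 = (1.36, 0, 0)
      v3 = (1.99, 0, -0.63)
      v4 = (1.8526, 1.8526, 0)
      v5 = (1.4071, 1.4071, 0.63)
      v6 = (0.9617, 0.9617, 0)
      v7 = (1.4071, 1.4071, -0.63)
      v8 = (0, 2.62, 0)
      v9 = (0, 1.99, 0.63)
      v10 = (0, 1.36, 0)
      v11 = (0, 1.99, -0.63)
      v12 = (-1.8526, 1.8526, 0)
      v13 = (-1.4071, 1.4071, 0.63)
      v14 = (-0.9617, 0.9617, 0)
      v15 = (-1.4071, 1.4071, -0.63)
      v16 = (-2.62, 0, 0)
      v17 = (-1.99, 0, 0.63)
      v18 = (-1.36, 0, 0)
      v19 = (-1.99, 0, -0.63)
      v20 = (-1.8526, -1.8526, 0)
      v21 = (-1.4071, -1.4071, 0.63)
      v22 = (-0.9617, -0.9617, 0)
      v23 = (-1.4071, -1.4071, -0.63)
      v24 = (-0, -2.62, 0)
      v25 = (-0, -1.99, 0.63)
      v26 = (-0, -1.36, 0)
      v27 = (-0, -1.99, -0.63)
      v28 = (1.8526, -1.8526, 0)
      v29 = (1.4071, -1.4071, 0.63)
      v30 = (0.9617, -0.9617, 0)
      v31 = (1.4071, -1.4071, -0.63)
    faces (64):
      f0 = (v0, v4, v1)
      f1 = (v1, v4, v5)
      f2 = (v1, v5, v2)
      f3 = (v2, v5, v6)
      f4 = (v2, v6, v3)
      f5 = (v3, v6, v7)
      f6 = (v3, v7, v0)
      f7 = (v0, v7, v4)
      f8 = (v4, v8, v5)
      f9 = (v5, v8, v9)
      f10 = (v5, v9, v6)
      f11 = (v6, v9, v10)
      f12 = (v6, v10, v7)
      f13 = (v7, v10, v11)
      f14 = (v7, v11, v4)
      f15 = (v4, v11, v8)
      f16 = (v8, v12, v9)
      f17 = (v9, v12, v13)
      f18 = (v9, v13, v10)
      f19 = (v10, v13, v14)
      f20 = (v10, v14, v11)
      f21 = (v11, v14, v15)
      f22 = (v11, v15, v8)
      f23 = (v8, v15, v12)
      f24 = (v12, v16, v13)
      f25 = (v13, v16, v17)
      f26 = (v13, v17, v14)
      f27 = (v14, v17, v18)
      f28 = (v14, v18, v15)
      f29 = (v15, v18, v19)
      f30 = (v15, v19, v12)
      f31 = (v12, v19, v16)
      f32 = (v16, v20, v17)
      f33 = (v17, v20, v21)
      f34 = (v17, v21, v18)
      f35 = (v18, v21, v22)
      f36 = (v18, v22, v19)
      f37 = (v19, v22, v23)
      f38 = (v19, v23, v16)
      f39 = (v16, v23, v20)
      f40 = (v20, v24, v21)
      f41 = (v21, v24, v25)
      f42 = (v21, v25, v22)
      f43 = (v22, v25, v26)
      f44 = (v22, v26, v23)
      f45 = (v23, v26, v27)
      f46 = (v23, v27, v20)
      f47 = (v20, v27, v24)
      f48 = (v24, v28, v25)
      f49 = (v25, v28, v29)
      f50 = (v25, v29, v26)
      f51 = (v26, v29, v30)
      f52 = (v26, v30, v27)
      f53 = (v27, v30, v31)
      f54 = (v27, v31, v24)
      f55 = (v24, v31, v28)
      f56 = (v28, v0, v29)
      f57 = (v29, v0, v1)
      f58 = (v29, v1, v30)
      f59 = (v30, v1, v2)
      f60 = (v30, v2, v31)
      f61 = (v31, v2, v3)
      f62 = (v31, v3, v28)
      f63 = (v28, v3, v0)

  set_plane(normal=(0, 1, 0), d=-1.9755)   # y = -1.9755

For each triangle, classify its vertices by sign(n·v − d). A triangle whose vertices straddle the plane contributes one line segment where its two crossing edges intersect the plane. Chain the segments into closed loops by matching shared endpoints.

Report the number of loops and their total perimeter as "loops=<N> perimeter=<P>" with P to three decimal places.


Straddling triangles (14 of 64):
  (v20,v24,v21) [+-+] → (-1.5559, -1.9755, 0)–(-0.747692, -1.9755, 0.334764)  len=0.8748
  (v21,v24,v25) [+--] → (-0.747692, -1.9755, 0.334764)–(-0.0350025, -1.9755, 0.63)  len=0.7714
  (v21,v25,v22) [+-+] → (-0.0350025, -1.9755, 0.63)–(-0.0135609, -1.9755, 0.621116)  len=0.0232
  (v22,v25,v26) [+-+] → (-0.0135609, -1.9755, 0.621116)–(0, -1.9755, 0.6155)  len=0.0147
  (v23,v26,v27) [++-] → (0, -1.9755, -0.6155)–(-0.0350025, -1.9755, -0.63)  len=0.0379
  (v23,v27,v20) [+-+] → (-0.0350025, -1.9755, -0.63)–(-0.195507, -1.9755, -0.563515)  len=0.1737
  (v20,v27,v24) [+--] → (-0.195507, -1.9755, -0.563515)–(-1.5559, -1.9755, 0)  len=1.4725
  (v24,v28,v25) [-+-] → (1.5559, -1.9755, 0)–(0.195507, -1.9755, 0.563515)  len=1.4725
  (v25,v28,v29) [-++] → (0.195507, -1.9755, 0.563515)–(0.0350025, -1.9755, 0.63)  len=0.1737
  (v25,v29,v26) [-++] → (0.0350025, -1.9755, 0.63)–(0, -1.9755, 0.6155)  len=0.0379
  (v26,v30,v27) [++-] → (0.0135609, -1.9755, -0.621116)–(0, -1.9755, -0.6155)  len=0.0147
  (v27,v30,v31) [-++] → (0.0135609, -1.9755, -0.621116)–(0.0350025, -1.9755, -0.63)  len=0.0232
  (v27,v31,v24) [-+-] → (0.0350025, -1.9755, -0.63)–(0.747692, -1.9755, -0.334764)  len=0.7714
  (v24,v31,v28) [-++] → (0.747692, -1.9755, -0.334764)–(1.5559, -1.9755, 0)  len=0.8748

Chained into 1 loop(s):
  loop 1: 14 segments, perimeter = 6.7364
Total perimeter = 6.736

loops=1 perimeter=6.736


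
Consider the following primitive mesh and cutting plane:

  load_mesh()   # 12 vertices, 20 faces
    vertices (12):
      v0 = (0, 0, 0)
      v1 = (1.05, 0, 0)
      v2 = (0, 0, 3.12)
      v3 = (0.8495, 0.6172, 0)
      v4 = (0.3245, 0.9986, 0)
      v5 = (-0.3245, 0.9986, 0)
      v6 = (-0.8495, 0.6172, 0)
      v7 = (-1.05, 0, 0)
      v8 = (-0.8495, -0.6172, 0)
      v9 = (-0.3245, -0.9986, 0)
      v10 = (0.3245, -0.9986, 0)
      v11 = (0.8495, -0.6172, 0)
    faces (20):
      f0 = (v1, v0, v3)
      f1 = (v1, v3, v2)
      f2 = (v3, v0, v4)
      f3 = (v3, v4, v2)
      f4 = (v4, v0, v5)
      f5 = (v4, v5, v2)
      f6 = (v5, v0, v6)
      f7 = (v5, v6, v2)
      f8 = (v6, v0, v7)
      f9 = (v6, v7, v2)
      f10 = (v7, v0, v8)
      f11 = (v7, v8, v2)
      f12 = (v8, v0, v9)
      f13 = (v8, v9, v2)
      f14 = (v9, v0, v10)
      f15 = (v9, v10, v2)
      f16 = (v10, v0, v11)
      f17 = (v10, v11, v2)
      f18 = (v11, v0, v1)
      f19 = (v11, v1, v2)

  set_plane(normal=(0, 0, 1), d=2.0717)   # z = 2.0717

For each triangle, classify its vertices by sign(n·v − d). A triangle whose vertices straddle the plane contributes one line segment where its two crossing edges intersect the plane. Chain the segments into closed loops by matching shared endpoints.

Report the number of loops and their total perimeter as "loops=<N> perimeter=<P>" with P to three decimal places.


Straddling triangles (10 of 20):
  (v1,v3,v2) [--+] → (0.285427, 0.207375, 2.0717)–(0.352793, 0, 2.0717)  len=0.2180
  (v3,v4,v2) [--+] → (0.10903, 0.335523, 2.0717)–(0.285427, 0.207375, 2.0717)  len=0.2180
  (v4,v5,v2) [--+] → (-0.10903, 0.335523, 2.0717)–(0.10903, 0.335523, 2.0717)  len=0.2181
  (v5,v6,v2) [--+] → (-0.285427, 0.207375, 2.0717)–(-0.10903, 0.335523, 2.0717)  len=0.2180
  (v6,v7,v2) [--+] → (-0.352793, 0, 2.0717)–(-0.285427, 0.207375, 2.0717)  len=0.2180
  (v7,v8,v2) [--+] → (-0.285427, -0.207375, 2.0717)–(-0.352793, 0, 2.0717)  len=0.2180
  (v8,v9,v2) [--+] → (-0.10903, -0.335523, 2.0717)–(-0.285427, -0.207375, 2.0717)  len=0.2180
  (v9,v10,v2) [--+] → (0.10903, -0.335523, 2.0717)–(-0.10903, -0.335523, 2.0717)  len=0.2181
  (v10,v11,v2) [--+] → (0.285427, -0.207375, 2.0717)–(0.10903, -0.335523, 2.0717)  len=0.2180
  (v11,v1,v2) [--+] → (0.352793, 0, 2.0717)–(0.285427, -0.207375, 2.0717)  len=0.2180

Chained into 1 loop(s):
  loop 1: 10 segments, perimeter = 2.1804
Total perimeter = 2.180

loops=1 perimeter=2.180


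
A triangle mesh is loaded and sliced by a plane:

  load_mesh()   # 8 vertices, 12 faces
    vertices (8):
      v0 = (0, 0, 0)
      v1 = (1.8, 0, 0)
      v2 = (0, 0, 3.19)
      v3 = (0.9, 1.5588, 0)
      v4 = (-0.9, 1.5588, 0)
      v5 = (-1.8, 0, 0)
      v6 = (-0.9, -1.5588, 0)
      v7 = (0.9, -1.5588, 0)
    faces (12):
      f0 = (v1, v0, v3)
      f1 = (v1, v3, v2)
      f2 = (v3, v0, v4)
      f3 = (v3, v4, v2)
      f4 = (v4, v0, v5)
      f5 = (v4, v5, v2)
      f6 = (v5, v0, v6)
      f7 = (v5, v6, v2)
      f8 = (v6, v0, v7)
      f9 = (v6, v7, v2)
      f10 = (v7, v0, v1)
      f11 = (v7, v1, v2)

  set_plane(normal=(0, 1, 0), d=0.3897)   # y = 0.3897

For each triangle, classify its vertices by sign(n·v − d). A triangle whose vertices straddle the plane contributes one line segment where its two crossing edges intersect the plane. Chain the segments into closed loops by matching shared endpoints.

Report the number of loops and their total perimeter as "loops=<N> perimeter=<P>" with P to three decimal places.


Straddling triangles (6 of 12):
  (v1,v0,v3) [--+] → (0.225, 0.3897, 0)–(1.575, 0.3897, 0)  len=1.3500
  (v1,v3,v2) [-+-] → (1.575, 0.3897, 0)–(0.225, 0.3897, 2.3925)  len=2.7471
  (v3,v0,v4) [+-+] → (0.225, 0.3897, 0)–(-0.225, 0.3897, 0)  len=0.4500
  (v3,v4,v2) [++-] → (-0.225, 0.3897, 2.3925)–(0.225, 0.3897, 2.3925)  len=0.4500
  (v4,v0,v5) [+--] → (-0.225, 0.3897, 0)–(-1.575, 0.3897, 0)  len=1.3500
  (v4,v5,v2) [+--] → (-1.575, 0.3897, 0)–(-0.225, 0.3897, 2.3925)  len=2.7471

Chained into 1 loop(s):
  loop 1: 6 segments, perimeter = 9.0942
Total perimeter = 9.094

loops=1 perimeter=9.094


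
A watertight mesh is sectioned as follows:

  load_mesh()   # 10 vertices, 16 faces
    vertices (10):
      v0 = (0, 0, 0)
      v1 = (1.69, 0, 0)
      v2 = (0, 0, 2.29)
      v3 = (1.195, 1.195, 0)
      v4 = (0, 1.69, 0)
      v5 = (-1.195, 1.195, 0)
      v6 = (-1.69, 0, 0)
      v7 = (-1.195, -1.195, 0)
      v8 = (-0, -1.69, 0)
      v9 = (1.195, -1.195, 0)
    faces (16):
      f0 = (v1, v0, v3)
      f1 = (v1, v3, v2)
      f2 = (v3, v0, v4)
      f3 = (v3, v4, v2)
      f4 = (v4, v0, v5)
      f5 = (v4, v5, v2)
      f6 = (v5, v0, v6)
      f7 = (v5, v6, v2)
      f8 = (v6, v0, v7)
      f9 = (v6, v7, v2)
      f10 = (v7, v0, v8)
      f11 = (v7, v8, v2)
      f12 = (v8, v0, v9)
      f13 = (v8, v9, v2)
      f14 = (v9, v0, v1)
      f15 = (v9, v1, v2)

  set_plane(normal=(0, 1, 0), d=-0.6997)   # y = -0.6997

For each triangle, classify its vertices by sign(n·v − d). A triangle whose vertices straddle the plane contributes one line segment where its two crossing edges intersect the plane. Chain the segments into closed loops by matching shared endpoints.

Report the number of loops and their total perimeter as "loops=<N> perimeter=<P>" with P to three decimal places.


Straddling triangles (8 of 16):
  (v6,v0,v7) [++-] → (-0.6997, -0.6997, 0)–(-1.40017, -0.6997, 0)  len=0.7005
  (v6,v7,v2) [+-+] → (-1.40017, -0.6997, 0)–(-0.6997, -0.6997, 0.949152)  len=1.1796
  (v7,v0,v8) [-+-] → (-0.6997, -0.6997, 0)–(0, -0.6997, 0)  len=0.6997
  (v7,v8,v2) [--+] → (0, -0.6997, 1.34189)–(-0.6997, -0.6997, 0.949152)  len=0.8024
  (v8,v0,v9) [-+-] → (0, -0.6997, 0)–(0.6997, -0.6997, 0)  len=0.6997
  (v8,v9,v2) [--+] → (0.6997, -0.6997, 0.949152)–(0, -0.6997, 1.34189)  len=0.8024
  (v9,v0,v1) [-++] → (0.6997, -0.6997, 0)–(1.40017, -0.6997, 0)  len=0.7005
  (v9,v1,v2) [-++] → (1.40017, -0.6997, 0)–(0.6997, -0.6997, 0.949152)  len=1.1796

Chained into 1 loop(s):
  loop 1: 8 segments, perimeter = 6.7644
Total perimeter = 6.764

loops=1 perimeter=6.764


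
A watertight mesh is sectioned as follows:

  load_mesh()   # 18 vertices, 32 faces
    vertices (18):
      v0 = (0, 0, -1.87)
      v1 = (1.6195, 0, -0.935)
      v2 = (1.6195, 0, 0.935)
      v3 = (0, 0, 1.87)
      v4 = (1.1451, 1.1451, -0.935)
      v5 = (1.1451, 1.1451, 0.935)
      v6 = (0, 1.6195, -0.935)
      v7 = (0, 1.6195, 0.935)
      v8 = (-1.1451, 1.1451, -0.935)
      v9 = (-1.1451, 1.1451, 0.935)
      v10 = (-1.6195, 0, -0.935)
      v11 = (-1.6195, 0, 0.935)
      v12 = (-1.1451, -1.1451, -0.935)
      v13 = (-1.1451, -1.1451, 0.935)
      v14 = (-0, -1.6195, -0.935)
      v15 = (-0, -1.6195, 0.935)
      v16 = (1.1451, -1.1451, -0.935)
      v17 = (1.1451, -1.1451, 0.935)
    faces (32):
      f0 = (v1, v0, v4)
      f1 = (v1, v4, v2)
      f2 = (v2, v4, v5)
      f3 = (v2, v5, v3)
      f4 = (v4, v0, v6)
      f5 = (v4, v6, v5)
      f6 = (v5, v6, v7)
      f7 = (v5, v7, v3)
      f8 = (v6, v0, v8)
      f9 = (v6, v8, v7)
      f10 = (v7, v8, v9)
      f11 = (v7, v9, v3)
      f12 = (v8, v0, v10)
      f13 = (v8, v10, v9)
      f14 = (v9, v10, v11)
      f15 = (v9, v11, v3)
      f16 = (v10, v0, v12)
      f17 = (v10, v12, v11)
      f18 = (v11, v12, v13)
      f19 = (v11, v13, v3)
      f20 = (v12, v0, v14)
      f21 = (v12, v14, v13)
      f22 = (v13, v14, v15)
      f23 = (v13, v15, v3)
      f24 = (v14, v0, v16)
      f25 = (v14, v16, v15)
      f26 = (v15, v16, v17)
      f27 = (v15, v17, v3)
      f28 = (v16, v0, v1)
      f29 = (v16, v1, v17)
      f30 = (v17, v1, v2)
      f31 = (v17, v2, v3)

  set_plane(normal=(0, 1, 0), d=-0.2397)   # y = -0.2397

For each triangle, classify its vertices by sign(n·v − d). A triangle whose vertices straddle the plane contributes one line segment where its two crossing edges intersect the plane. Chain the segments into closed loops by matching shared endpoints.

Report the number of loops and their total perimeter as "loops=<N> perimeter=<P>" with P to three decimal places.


Straddling triangles (12 of 32):
  (v10,v0,v12) [++-] → (-0.2397, -0.2397, -1.67428)–(-1.5202, -0.2397, -0.935)  len=1.4786
  (v10,v12,v11) [+-+] → (-1.5202, -0.2397, -0.935)–(-1.5202, -0.2397, 0.543559)  len=1.4786
  (v11,v12,v13) [+--] → (-1.5202, -0.2397, 0.543559)–(-1.5202, -0.2397, 0.935)  len=0.3914
  (v11,v13,v3) [+-+] → (-1.5202, -0.2397, 0.935)–(-0.2397, -0.2397, 1.67428)  len=1.4786
  (v12,v0,v14) [-+-] → (-0.2397, -0.2397, -1.67428)–(0, -0.2397, -1.73161)  len=0.2465
  (v13,v15,v3) [--+] → (0, -0.2397, 1.73161)–(-0.2397, -0.2397, 1.67428)  len=0.2465
  (v14,v0,v16) [-+-] → (0, -0.2397, -1.73161)–(0.2397, -0.2397, -1.67428)  len=0.2465
  (v15,v17,v3) [--+] → (0.2397, -0.2397, 1.67428)–(0, -0.2397, 1.73161)  len=0.2465
  (v16,v0,v1) [-++] → (0.2397, -0.2397, -1.67428)–(1.5202, -0.2397, -0.935)  len=1.4786
  (v16,v1,v17) [-+-] → (1.5202, -0.2397, -0.935)–(1.5202, -0.2397, -0.543559)  len=0.3914
  (v17,v1,v2) [-++] → (1.5202, -0.2397, -0.543559)–(1.5202, -0.2397, 0.935)  len=1.4786
  (v17,v2,v3) [-++] → (1.5202, -0.2397, 0.935)–(0.2397, -0.2397, 1.67428)  len=1.4786

Chained into 1 loop(s):
  loop 1: 12 segments, perimeter = 10.6402
Total perimeter = 10.640

loops=1 perimeter=10.640


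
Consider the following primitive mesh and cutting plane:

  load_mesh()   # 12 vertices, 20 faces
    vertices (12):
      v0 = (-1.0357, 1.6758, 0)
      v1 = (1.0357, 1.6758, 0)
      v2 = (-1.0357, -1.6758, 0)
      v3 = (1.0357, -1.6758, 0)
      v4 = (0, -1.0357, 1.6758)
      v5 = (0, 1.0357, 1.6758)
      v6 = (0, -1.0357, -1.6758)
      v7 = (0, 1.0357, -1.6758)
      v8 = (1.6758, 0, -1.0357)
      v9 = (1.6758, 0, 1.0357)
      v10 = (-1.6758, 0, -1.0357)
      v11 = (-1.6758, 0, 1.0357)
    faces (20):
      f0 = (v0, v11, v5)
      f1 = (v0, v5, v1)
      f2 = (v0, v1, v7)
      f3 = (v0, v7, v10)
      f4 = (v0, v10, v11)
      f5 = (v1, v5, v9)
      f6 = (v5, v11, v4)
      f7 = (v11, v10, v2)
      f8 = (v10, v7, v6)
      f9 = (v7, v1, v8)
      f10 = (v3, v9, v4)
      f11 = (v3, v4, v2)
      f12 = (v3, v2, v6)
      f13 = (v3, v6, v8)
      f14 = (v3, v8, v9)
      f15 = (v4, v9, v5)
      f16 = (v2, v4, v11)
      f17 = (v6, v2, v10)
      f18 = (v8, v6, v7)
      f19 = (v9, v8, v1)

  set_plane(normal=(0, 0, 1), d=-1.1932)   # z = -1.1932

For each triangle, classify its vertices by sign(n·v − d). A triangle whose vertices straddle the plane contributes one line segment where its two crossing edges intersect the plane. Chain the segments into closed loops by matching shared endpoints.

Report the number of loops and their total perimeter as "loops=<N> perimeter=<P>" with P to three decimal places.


Straddling triangles (8 of 20):
  (v0,v1,v7) [++-] → (0.298263, 1.22004, -1.1932)–(-0.298263, 1.22004, -1.1932)  len=0.5965
  (v0,v7,v10) [+-+] → (-0.298263, 1.22004, -1.1932)–(-1.26346, 0.254839, -1.1932)  len=1.3650
  (v10,v7,v6) [+--] → (-1.26346, 0.254839, -1.1932)–(-1.26346, -0.254839, -1.1932)  len=0.5097
  (v7,v1,v8) [-++] → (0.298263, 1.22004, -1.1932)–(1.26346, 0.254839, -1.1932)  len=1.3650
  (v3,v2,v6) [++-] → (-0.298263, -1.22004, -1.1932)–(0.298263, -1.22004, -1.1932)  len=0.5965
  (v3,v6,v8) [+-+] → (0.298263, -1.22004, -1.1932)–(1.26346, -0.254839, -1.1932)  len=1.3650
  (v6,v2,v10) [-++] → (-0.298263, -1.22004, -1.1932)–(-1.26346, -0.254839, -1.1932)  len=1.3650
  (v8,v6,v7) [+--] → (1.26346, -0.254839, -1.1932)–(1.26346, 0.254839, -1.1932)  len=0.5097

Chained into 1 loop(s):
  loop 1: 8 segments, perimeter = 7.6724
Total perimeter = 7.672

loops=1 perimeter=7.672


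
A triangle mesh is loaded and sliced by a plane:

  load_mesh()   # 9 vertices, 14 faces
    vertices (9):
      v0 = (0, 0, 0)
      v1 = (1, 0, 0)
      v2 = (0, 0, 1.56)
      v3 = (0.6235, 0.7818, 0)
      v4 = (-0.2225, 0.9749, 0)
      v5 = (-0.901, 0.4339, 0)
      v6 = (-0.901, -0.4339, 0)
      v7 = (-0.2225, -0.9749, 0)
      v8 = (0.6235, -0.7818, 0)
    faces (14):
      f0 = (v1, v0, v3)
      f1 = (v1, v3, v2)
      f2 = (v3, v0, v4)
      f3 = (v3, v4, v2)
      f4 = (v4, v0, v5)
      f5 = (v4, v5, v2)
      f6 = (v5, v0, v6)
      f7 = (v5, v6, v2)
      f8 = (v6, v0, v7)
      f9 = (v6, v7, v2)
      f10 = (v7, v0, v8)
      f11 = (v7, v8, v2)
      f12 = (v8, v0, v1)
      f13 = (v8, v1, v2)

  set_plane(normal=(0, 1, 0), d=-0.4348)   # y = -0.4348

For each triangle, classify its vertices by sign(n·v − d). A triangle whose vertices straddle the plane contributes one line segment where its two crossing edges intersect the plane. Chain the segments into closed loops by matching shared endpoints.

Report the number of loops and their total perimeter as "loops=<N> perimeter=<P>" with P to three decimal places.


loops=1 perimeter=4.169

Straddling triangles (6 of 14):
  (v6,v0,v7) [++-] → (-0.0992338, -0.4348, 0)–(-0.899871, -0.4348, 0)  len=0.8006
  (v6,v7,v2) [+-+] → (-0.899871, -0.4348, 0)–(-0.0992338, -0.4348, 0.864249)  len=1.1781
  (v7,v0,v8) [-+-] → (-0.0992338, -0.4348, 0)–(0.346761, -0.4348, 0)  len=0.4460
  (v7,v8,v2) [--+] → (0.346761, -0.4348, 0.692402)–(-0.0992338, -0.4348, 0.864249)  len=0.4780
  (v8,v0,v1) [-++] → (0.346761, -0.4348, 0)–(0.790609, -0.4348, 0)  len=0.4438
  (v8,v1,v2) [-++] → (0.790609, -0.4348, 0)–(0.346761, -0.4348, 0.692402)  len=0.8224

Chained into 1 loop(s):
  loop 1: 6 segments, perimeter = 4.1690
Total perimeter = 4.169


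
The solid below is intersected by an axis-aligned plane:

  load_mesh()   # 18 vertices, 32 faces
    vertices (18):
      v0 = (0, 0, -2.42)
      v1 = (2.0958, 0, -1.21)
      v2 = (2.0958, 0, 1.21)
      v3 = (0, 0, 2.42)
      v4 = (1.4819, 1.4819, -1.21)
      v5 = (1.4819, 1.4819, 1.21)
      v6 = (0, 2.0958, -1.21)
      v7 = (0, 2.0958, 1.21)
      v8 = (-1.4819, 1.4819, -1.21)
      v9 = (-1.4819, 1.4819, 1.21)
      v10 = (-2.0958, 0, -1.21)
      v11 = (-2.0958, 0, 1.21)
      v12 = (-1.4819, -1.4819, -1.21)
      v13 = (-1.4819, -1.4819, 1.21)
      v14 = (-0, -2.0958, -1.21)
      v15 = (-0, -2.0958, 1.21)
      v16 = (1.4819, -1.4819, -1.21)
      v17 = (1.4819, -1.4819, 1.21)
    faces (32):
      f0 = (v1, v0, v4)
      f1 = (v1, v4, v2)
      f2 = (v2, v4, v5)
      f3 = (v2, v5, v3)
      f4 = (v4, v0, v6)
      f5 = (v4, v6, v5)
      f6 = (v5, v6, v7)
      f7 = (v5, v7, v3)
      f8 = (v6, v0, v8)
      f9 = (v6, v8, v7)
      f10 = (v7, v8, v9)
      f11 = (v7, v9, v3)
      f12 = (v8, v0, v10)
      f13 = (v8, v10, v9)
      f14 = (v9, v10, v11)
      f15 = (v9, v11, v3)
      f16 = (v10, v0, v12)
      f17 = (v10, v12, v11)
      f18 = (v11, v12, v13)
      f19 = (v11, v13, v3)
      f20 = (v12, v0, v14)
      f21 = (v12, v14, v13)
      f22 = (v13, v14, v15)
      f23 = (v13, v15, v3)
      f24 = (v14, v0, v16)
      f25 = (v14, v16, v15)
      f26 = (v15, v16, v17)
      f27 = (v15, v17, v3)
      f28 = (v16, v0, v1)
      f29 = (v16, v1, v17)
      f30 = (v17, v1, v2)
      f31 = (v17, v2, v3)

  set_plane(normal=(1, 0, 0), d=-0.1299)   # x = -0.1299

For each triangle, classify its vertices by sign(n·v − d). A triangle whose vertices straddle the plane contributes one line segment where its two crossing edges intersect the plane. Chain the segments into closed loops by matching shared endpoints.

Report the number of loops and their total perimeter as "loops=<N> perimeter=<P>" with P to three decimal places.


Straddling triangles (12 of 32):
  (v6,v0,v8) [++-] → (-0.1299, 0.1299, -2.31393)–(-0.1299, 2.04199, -1.21)  len=2.2079
  (v6,v8,v7) [+-+] → (-0.1299, 2.04199, -1.21)–(-0.1299, 2.04199, 0.997868)  len=2.2079
  (v7,v8,v9) [+--] → (-0.1299, 2.04199, 0.997868)–(-0.1299, 2.04199, 1.21)  len=0.2121
  (v7,v9,v3) [+-+] → (-0.1299, 2.04199, 1.21)–(-0.1299, 0.1299, 2.31393)  len=2.2079
  (v8,v0,v10) [-+-] → (-0.1299, 0.1299, -2.31393)–(-0.1299, 0, -2.345)  len=0.1336
  (v9,v11,v3) [--+] → (-0.1299, 0, 2.345)–(-0.1299, 0.1299, 2.31393)  len=0.1336
  (v10,v0,v12) [-+-] → (-0.1299, 0, -2.345)–(-0.1299, -0.1299, -2.31393)  len=0.1336
  (v11,v13,v3) [--+] → (-0.1299, -0.1299, 2.31393)–(-0.1299, 0, 2.345)  len=0.1336
  (v12,v0,v14) [-++] → (-0.1299, -0.1299, -2.31393)–(-0.1299, -2.04199, -1.21)  len=2.2079
  (v12,v14,v13) [-+-] → (-0.1299, -2.04199, -1.21)–(-0.1299, -2.04199, -0.997868)  len=0.2121
  (v13,v14,v15) [-++] → (-0.1299, -2.04199, -0.997868)–(-0.1299, -2.04199, 1.21)  len=2.2079
  (v13,v15,v3) [-++] → (-0.1299, -2.04199, 1.21)–(-0.1299, -0.1299, 2.31393)  len=2.2079

Chained into 1 loop(s):
  loop 1: 12 segments, perimeter = 14.2058
Total perimeter = 14.206

loops=1 perimeter=14.206


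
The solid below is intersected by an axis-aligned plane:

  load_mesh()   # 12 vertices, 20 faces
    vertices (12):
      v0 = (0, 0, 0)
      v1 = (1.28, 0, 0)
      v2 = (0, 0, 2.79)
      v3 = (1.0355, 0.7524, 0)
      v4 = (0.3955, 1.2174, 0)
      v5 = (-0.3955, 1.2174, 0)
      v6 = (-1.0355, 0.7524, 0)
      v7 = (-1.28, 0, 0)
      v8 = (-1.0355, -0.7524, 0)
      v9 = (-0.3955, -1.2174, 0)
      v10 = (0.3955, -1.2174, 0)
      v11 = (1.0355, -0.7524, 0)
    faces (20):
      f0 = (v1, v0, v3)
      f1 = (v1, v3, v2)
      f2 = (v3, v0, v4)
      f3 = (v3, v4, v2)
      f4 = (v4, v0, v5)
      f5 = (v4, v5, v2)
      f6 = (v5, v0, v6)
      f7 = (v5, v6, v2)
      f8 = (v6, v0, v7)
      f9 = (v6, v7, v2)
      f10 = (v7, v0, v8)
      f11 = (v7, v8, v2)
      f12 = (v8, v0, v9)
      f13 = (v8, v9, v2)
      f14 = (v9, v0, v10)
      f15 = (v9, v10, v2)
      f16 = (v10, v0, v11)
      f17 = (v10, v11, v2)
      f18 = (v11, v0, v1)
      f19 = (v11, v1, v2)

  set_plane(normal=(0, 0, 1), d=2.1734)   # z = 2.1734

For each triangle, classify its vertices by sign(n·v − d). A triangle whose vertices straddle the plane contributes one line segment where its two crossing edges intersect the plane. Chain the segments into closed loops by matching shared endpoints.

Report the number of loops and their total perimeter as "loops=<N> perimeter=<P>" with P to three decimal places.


loops=1 perimeter=1.748

Straddling triangles (10 of 20):
  (v1,v3,v2) [--+] → (0.228849, 0.166283, 2.1734)–(0.282885, 0, 2.1734)  len=0.1748
  (v3,v4,v2) [--+] → (0.0874069, 0.26905, 2.1734)–(0.228849, 0.166283, 2.1734)  len=0.1748
  (v4,v5,v2) [--+] → (-0.0874069, 0.26905, 2.1734)–(0.0874069, 0.26905, 2.1734)  len=0.1748
  (v5,v6,v2) [--+] → (-0.228849, 0.166283, 2.1734)–(-0.0874069, 0.26905, 2.1734)  len=0.1748
  (v6,v7,v2) [--+] → (-0.282885, 0, 2.1734)–(-0.228849, 0.166283, 2.1734)  len=0.1748
  (v7,v8,v2) [--+] → (-0.228849, -0.166283, 2.1734)–(-0.282885, 0, 2.1734)  len=0.1748
  (v8,v9,v2) [--+] → (-0.0874069, -0.26905, 2.1734)–(-0.228849, -0.166283, 2.1734)  len=0.1748
  (v9,v10,v2) [--+] → (0.0874069, -0.26905, 2.1734)–(-0.0874069, -0.26905, 2.1734)  len=0.1748
  (v10,v11,v2) [--+] → (0.228849, -0.166283, 2.1734)–(0.0874069, -0.26905, 2.1734)  len=0.1748
  (v11,v1,v2) [--+] → (0.282885, 0, 2.1734)–(0.228849, -0.166283, 2.1734)  len=0.1748

Chained into 1 loop(s):
  loop 1: 10 segments, perimeter = 1.7483
Total perimeter = 1.748


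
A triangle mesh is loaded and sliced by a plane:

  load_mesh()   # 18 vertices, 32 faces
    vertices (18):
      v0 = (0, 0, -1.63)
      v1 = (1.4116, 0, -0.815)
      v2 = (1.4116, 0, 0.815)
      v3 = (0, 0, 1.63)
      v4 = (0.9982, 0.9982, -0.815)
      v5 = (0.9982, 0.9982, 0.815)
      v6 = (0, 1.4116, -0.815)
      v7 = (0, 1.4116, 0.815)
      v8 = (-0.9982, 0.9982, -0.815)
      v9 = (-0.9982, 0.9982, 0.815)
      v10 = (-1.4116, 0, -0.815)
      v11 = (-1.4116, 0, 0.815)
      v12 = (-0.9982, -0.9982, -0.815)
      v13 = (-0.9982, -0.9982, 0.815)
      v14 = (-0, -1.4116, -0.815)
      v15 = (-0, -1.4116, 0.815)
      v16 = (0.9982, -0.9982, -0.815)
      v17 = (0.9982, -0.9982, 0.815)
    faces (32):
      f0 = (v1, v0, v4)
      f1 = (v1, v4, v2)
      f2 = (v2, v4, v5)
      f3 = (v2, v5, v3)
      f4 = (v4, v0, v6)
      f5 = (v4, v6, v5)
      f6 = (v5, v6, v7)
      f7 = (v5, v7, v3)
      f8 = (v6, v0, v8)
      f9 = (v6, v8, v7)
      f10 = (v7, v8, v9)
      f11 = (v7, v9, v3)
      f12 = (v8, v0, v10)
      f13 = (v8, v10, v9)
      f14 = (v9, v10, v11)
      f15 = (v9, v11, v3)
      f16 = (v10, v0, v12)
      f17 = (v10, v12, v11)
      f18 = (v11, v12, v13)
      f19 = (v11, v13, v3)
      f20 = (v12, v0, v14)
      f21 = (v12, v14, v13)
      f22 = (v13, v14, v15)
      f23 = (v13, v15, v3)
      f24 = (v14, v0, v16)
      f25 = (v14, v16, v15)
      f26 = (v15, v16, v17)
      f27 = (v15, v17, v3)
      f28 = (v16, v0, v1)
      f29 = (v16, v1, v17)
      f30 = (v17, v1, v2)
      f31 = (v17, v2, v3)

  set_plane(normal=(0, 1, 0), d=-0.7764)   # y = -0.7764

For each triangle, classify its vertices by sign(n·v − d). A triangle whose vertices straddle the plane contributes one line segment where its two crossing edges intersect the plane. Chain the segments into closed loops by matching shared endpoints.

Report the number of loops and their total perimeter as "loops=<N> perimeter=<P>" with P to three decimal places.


loops=1 perimeter=7.902

Straddling triangles (12 of 32):
  (v10,v0,v12) [++-] → (-0.7764, -0.7764, -0.996093)–(-1.09006, -0.7764, -0.815)  len=0.3622
  (v10,v12,v11) [+-+] → (-1.09006, -0.7764, -0.815)–(-1.09006, -0.7764, -0.452814)  len=0.3622
  (v11,v12,v13) [+--] → (-1.09006, -0.7764, -0.452814)–(-1.09006, -0.7764, 0.815)  len=1.2678
  (v11,v13,v3) [+-+] → (-1.09006, -0.7764, 0.815)–(-0.7764, -0.7764, 0.996093)  len=0.3622
  (v12,v0,v14) [-+-] → (-0.7764, -0.7764, -0.996093)–(0, -0.7764, -1.18174)  len=0.7983
  (v13,v15,v3) [--+] → (0, -0.7764, 1.18174)–(-0.7764, -0.7764, 0.996093)  len=0.7983
  (v14,v0,v16) [-+-] → (0, -0.7764, -1.18174)–(0.7764, -0.7764, -0.996093)  len=0.7983
  (v15,v17,v3) [--+] → (0.7764, -0.7764, 0.996093)–(0, -0.7764, 1.18174)  len=0.7983
  (v16,v0,v1) [-++] → (0.7764, -0.7764, -0.996093)–(1.09006, -0.7764, -0.815)  len=0.3622
  (v16,v1,v17) [-+-] → (1.09006, -0.7764, -0.815)–(1.09006, -0.7764, 0.452814)  len=1.2678
  (v17,v1,v2) [-++] → (1.09006, -0.7764, 0.452814)–(1.09006, -0.7764, 0.815)  len=0.3622
  (v17,v2,v3) [-++] → (1.09006, -0.7764, 0.815)–(0.7764, -0.7764, 0.996093)  len=0.3622

Chained into 1 loop(s):
  loop 1: 12 segments, perimeter = 7.9019
Total perimeter = 7.902


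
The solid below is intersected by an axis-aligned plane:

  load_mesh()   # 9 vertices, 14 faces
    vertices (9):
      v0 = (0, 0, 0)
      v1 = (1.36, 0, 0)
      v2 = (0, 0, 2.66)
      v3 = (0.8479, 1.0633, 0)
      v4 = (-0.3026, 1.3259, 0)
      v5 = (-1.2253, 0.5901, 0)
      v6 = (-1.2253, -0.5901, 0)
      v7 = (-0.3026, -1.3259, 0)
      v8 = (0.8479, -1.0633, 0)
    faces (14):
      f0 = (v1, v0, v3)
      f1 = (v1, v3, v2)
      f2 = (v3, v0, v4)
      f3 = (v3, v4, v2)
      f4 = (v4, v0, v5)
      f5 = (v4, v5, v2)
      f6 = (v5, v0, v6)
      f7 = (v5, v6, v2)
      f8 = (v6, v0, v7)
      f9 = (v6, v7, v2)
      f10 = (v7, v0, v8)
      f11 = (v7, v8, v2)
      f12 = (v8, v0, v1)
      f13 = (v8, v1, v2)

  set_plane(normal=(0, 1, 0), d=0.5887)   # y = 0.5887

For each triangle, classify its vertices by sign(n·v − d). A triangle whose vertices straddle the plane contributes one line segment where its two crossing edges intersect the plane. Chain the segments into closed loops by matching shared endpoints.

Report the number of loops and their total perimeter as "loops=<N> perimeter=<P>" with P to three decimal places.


loops=1 perimeter=6.144

Straddling triangles (8 of 14):
  (v1,v0,v3) [--+] → (0.469443, 0.5887, 0)–(1.07647, 0.5887, 0)  len=0.6070
  (v1,v3,v2) [-+-] → (1.07647, 0.5887, 0)–(0.469443, 0.5887, 1.18728)  len=1.3335
  (v3,v0,v4) [+-+] → (0.469443, 0.5887, 0)–(-0.134354, 0.5887, 0)  len=0.6038
  (v3,v4,v2) [++-] → (-0.134354, 0.5887, 1.47896)–(0.469443, 0.5887, 1.18728)  len=0.6706
  (v4,v0,v5) [+-+] → (-0.134354, 0.5887, 0)–(-1.22239, 0.5887, 0)  len=1.0880
  (v4,v5,v2) [++-] → (-1.22239, 0.5887, 0.00631079)–(-0.134354, 0.5887, 1.47896)  len=1.8310
  (v5,v0,v6) [+--] → (-1.22239, 0.5887, 0)–(-1.2253, 0.5887, 0)  len=0.0029
  (v5,v6,v2) [+--] → (-1.2253, 0.5887, 0)–(-1.22239, 0.5887, 0.00631079)  len=0.0069

Chained into 1 loop(s):
  loop 1: 8 segments, perimeter = 6.1437
Total perimeter = 6.144


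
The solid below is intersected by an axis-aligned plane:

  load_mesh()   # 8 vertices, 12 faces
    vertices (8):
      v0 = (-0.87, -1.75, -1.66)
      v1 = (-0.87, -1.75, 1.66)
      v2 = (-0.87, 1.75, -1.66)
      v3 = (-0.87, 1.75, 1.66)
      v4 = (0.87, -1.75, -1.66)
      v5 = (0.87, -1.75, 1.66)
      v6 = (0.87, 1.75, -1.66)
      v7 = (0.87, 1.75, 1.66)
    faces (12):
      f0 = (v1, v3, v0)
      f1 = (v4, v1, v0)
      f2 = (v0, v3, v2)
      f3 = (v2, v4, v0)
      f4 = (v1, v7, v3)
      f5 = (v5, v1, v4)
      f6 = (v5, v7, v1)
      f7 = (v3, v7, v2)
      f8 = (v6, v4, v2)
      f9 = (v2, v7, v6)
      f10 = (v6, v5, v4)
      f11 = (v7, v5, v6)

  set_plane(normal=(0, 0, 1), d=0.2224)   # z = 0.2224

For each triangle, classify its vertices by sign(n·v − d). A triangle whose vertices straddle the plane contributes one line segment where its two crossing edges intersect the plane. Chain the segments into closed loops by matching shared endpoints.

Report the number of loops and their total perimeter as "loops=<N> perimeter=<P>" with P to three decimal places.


loops=1 perimeter=10.480

Straddling triangles (8 of 12):
  (v1,v3,v0) [++-] → (-0.87, 0.234458, 0.2224)–(-0.87, -1.75, 0.2224)  len=1.9845
  (v4,v1,v0) [-+-] → (-0.116559, -1.75, 0.2224)–(-0.87, -1.75, 0.2224)  len=0.7534
  (v0,v3,v2) [-+-] → (-0.87, 0.234458, 0.2224)–(-0.87, 1.75, 0.2224)  len=1.5155
  (v5,v1,v4) [++-] → (-0.116559, -1.75, 0.2224)–(0.87, -1.75, 0.2224)  len=0.9866
  (v3,v7,v2) [++-] → (0.116559, 1.75, 0.2224)–(-0.87, 1.75, 0.2224)  len=0.9866
  (v2,v7,v6) [-+-] → (0.116559, 1.75, 0.2224)–(0.87, 1.75, 0.2224)  len=0.7534
  (v6,v5,v4) [-+-] → (0.87, -0.234458, 0.2224)–(0.87, -1.75, 0.2224)  len=1.5155
  (v7,v5,v6) [++-] → (0.87, -0.234458, 0.2224)–(0.87, 1.75, 0.2224)  len=1.9845

Chained into 1 loop(s):
  loop 1: 8 segments, perimeter = 10.4800
Total perimeter = 10.480


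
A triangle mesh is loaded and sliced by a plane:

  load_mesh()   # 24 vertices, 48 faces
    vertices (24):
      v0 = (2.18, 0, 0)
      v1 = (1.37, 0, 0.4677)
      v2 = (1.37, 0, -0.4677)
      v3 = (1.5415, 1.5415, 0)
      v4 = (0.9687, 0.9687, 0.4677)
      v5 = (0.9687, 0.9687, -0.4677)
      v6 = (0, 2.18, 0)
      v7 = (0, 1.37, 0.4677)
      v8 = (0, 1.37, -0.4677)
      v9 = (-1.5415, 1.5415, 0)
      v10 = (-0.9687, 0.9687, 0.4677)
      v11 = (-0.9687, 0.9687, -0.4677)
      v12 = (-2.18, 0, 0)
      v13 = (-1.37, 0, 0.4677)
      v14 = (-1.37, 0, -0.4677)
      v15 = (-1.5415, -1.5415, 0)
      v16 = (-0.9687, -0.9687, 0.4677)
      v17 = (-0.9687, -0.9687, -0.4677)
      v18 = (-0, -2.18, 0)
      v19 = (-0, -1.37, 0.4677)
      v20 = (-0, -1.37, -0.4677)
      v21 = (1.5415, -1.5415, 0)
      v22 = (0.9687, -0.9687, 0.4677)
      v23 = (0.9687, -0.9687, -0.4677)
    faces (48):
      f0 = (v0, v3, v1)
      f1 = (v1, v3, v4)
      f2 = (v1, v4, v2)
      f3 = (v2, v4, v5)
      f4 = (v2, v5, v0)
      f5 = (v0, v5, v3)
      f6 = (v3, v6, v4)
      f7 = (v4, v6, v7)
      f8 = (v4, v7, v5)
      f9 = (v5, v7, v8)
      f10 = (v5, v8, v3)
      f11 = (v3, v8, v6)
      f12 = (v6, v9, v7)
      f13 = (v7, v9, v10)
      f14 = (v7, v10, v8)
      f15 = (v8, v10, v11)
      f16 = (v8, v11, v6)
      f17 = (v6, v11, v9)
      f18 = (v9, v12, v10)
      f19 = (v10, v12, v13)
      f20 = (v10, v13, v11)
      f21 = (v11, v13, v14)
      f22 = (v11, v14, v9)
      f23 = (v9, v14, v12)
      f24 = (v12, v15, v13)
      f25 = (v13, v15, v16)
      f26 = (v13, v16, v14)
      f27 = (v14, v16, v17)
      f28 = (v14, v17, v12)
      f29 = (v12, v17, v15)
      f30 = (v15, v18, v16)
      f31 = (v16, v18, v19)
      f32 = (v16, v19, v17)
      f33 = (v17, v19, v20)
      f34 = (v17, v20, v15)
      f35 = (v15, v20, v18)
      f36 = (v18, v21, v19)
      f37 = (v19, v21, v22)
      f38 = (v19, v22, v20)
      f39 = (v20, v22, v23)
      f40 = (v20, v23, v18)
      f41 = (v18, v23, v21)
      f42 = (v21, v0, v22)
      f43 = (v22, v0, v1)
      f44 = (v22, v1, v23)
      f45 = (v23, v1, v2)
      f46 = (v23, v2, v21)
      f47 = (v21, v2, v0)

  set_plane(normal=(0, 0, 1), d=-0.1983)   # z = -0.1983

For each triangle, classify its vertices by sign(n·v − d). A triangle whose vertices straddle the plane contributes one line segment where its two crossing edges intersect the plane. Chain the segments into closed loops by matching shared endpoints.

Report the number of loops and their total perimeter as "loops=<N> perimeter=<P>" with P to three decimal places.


Straddling triangles (32 of 48):
  (v1,v4,v2) [++-] → (1.25442, 0.278991, -0.1983)–(1.37, 0, -0.1983)  len=0.3020
  (v2,v4,v5) [-+-] → (1.25442, 0.278991, -0.1983)–(0.9687, 0.9687, -0.1983)  len=0.7466
  (v2,v5,v0) [--+] → (1.66642, 0.410719, -0.1983)–(1.83657, 0, -0.1983)  len=0.4446
  (v0,v5,v3) [+-+] → (1.66642, 0.410719, -0.1983)–(1.29864, 1.29864, -0.1983)  len=0.9611
  (v4,v7,v5) [++-] → (0.689709, 1.08428, -0.1983)–(0.9687, 0.9687, -0.1983)  len=0.3020
  (v5,v7,v8) [-+-] → (0.689709, 1.08428, -0.1983)–(0, 1.37, -0.1983)  len=0.7466
  (v5,v8,v3) [--+] → (0.88792, 1.46879, -0.1983)–(1.29864, 1.29864, -0.1983)  len=0.4446
  (v3,v8,v6) [+-+] → (0.88792, 1.46879, -0.1983)–(0, 1.83657, -0.1983)  len=0.9611
  (v7,v10,v8) [++-] → (-0.278991, 1.25442, -0.1983)–(0, 1.37, -0.1983)  len=0.3020
  (v8,v10,v11) [-+-] → (-0.278991, 1.25442, -0.1983)–(-0.9687, 0.9687, -0.1983)  len=0.7466
  (v8,v11,v6) [--+] → (-0.410719, 1.66642, -0.1983)–(0, 1.83657, -0.1983)  len=0.4446
  (v6,v11,v9) [+-+] → (-0.410719, 1.66642, -0.1983)–(-1.29864, 1.29864, -0.1983)  len=0.9611
  (v10,v13,v11) [++-] → (-1.08428, 0.689709, -0.1983)–(-0.9687, 0.9687, -0.1983)  len=0.3020
  (v11,v13,v14) [-+-] → (-1.08428, 0.689709, -0.1983)–(-1.37, 0, -0.1983)  len=0.7466
  (v11,v14,v9) [--+] → (-1.46879, 0.88792, -0.1983)–(-1.29864, 1.29864, -0.1983)  len=0.4446
  (v9,v14,v12) [+-+] → (-1.46879, 0.88792, -0.1983)–(-1.83657, 0, -0.1983)  len=0.9611
  (v13,v16,v14) [++-] → (-1.25442, -0.278991, -0.1983)–(-1.37, 0, -0.1983)  len=0.3020
  (v14,v16,v17) [-+-] → (-1.25442, -0.278991, -0.1983)–(-0.9687, -0.9687, -0.1983)  len=0.7466
  (v14,v17,v12) [--+] → (-1.66642, -0.410719, -0.1983)–(-1.83657, 0, -0.1983)  len=0.4446
  (v12,v17,v15) [+-+] → (-1.66642, -0.410719, -0.1983)–(-1.29864, -1.29864, -0.1983)  len=0.9611
  (v16,v19,v17) [++-] → (-0.689709, -1.08428, -0.1983)–(-0.9687, -0.9687, -0.1983)  len=0.3020
  (v17,v19,v20) [-+-] → (-0.689709, -1.08428, -0.1983)–(0, -1.37, -0.1983)  len=0.7466
  (v17,v20,v15) [--+] → (-0.88792, -1.46879, -0.1983)–(-1.29864, -1.29864, -0.1983)  len=0.4446
  (v15,v20,v18) [+-+] → (-0.88792, -1.46879, -0.1983)–(0, -1.83657, -0.1983)  len=0.9611
  (v19,v22,v20) [++-] → (0.278991, -1.25442, -0.1983)–(0, -1.37, -0.1983)  len=0.3020
  (v20,v22,v23) [-+-] → (0.278991, -1.25442, -0.1983)–(0.9687, -0.9687, -0.1983)  len=0.7466
  (v20,v23,v18) [--+] → (0.410719, -1.66642, -0.1983)–(0, -1.83657, -0.1983)  len=0.4446
  (v18,v23,v21) [+-+] → (0.410719, -1.66642, -0.1983)–(1.29864, -1.29864, -0.1983)  len=0.9611
  (v22,v1,v23) [++-] → (1.08428, -0.689709, -0.1983)–(0.9687, -0.9687, -0.1983)  len=0.3020
  (v23,v1,v2) [-+-] → (1.08428, -0.689709, -0.1983)–(1.37, 0, -0.1983)  len=0.7466
  (v23,v2,v21) [--+] → (1.46879, -0.88792, -0.1983)–(1.29864, -1.29864, -0.1983)  len=0.4446
  (v21,v2,v0) [+-+] → (1.46879, -0.88792, -0.1983)–(1.83657, 0, -0.1983)  len=0.9611

Chained into 2 loop(s):
  loop 1: 16 segments, perimeter = 8.3883
  loop 2: 16 segments, perimeter = 11.2451
Total perimeter = 19.633

loops=2 perimeter=19.633


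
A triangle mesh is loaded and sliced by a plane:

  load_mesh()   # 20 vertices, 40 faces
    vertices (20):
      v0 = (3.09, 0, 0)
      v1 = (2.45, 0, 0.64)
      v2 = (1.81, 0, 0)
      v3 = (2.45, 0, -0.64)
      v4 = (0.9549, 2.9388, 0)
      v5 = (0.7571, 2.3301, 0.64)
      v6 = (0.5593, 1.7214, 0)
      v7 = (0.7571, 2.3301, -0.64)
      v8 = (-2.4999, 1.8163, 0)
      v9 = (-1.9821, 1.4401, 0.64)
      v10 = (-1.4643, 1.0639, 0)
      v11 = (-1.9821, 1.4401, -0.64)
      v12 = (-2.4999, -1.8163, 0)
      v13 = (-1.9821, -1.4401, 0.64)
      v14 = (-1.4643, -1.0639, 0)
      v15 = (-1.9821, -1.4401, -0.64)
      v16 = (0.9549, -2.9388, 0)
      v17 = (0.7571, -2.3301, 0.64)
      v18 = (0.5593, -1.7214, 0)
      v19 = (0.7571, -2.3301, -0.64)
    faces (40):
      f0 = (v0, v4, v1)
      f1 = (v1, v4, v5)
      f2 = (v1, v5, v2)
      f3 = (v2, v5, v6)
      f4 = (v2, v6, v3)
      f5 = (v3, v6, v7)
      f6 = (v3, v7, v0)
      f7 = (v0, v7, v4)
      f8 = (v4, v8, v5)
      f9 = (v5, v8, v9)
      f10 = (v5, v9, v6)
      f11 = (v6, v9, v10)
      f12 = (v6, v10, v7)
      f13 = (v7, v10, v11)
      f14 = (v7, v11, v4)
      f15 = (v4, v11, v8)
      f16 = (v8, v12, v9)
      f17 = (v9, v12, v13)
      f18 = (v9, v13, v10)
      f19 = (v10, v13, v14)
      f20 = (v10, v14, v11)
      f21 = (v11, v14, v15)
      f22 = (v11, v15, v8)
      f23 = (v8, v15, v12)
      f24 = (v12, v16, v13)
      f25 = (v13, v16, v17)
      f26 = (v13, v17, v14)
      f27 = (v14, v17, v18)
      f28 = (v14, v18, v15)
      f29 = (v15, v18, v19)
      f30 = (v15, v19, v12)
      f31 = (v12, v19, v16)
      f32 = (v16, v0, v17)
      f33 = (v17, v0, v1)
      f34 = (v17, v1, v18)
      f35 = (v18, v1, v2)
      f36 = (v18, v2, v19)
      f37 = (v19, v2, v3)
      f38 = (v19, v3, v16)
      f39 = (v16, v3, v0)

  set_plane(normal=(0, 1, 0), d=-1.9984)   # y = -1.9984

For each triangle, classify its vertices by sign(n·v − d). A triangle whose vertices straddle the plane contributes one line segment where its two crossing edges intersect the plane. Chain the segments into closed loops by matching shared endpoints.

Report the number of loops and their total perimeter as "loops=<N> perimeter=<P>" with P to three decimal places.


loops=1 perimeter=8.339

Straddling triangles (14 of 40):
  (v12,v16,v13) [+-+] → (-1.93944, -1.9984, 0)–(-0.888, -1.9984, 0.401585)  len=1.1255
  (v13,v16,v17) [+--] → (-0.888, -1.9984, 0.401585)–(-0.263791, -1.9984, 0.64)  len=0.6682
  (v13,v17,v14) [+-+] → (-0.263791, -1.9984, 0.64)–(0.175171, -1.9984, 0.472342)  len=0.4699
  (v14,v17,v18) [+-+] → (0.175171, -1.9984, 0.472342)–(0.649312, -1.9984, 0.291244)  len=0.5075
  (v15,v18,v19) [++-] → (0.649312, -1.9984, -0.291244)–(-0.263791, -1.9984, -0.64)  len=0.9774
  (v15,v19,v12) [+-+] → (-0.263791, -1.9984, -0.64)–(-1.34556, -1.9984, -0.226828)  len=1.1580
  (v12,v19,v16) [+--] → (-1.34556, -1.9984, -0.226828)–(-1.93944, -1.9984, 0)  len=0.6357
  (v16,v0,v17) [-+-] → (1.63812, -1.9984, 0)–(1.0892, -1.9984, 0.548893)  len=0.7763
  (v17,v0,v1) [-++] → (1.0892, -1.9984, 0.548893)–(0.998092, -1.9984, 0.64)  len=0.1288
  (v17,v1,v18) [-++] → (0.998092, -1.9984, 0.64)–(0.649312, -1.9984, 0.291244)  len=0.4932
  (v18,v2,v19) [++-] → (0.906985, -1.9984, -0.548893)–(0.649312, -1.9984, -0.291244)  len=0.3644
  (v19,v2,v3) [-++] → (0.906985, -1.9984, -0.548893)–(0.998092, -1.9984, -0.64)  len=0.1288
  (v19,v3,v16) [-+-] → (0.998092, -1.9984, -0.64)–(1.43332, -1.9984, -0.204797)  len=0.6155
  (v16,v3,v0) [-++] → (1.43332, -1.9984, -0.204797)–(1.63812, -1.9984, 0)  len=0.2896

Chained into 1 loop(s):
  loop 1: 14 segments, perimeter = 8.3390
Total perimeter = 8.339
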